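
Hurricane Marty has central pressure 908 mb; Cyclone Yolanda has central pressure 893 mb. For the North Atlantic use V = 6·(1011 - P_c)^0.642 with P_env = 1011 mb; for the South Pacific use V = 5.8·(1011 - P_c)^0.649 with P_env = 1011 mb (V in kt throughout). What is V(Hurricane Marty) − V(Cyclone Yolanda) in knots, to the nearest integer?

-11 kt

Hurricane Marty: ΔP = 103; V ≈ 6 × 103^0.642 ≈ 117.60 kt.
Cyclone Yolanda: ΔP = 118; V ≈ 5.8 × 118^0.649 ≈ 128.26 kt.
Difference ≈ 117.60 − 128.26 = -10.66 → -11 kt.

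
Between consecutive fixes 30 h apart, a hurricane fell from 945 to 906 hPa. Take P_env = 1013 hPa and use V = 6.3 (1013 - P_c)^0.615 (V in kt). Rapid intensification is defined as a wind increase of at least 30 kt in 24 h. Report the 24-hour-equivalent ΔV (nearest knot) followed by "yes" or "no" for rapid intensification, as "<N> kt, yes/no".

V₁: ΔP = 68, V ≈ 6.3 × 68^0.615 ≈ 84.40 kt.
V₂: ΔP = 107, V ≈ 6.3 × 107^0.615 ≈ 111.54 kt.
ΔV over 30 h = 27.14 kt → 24 h equivalent = 27.14 × 24/30 ≈ 21.71 kt.
22 kt < 30 kt ⇒ not rapid intensification.

22 kt, no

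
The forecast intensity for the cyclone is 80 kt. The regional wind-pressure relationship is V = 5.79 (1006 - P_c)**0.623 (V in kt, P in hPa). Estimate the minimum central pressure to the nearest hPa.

938 hPa

ΔP = (V / 5.79)^(1/0.623) = (80/5.79)^1.605.
80/5.79 = 13.817; 13.817^1.605 ≈ 67.69 hPa.
P_c = 1006 − 67.69 = 938.31 ≈ 938 hPa.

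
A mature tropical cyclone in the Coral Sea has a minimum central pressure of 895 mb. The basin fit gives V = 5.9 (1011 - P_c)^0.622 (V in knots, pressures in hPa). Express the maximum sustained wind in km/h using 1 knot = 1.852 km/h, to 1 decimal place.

ΔP = 1011 − 895 = 116 mb.
V ≈ 5.9 × 116^0.622 = 5.9 × 19.235 ≈ 113.487 kt.
113.487 × 1.852 ≈ 210.18 km/h → 210.2 km/h.

210.2 km/h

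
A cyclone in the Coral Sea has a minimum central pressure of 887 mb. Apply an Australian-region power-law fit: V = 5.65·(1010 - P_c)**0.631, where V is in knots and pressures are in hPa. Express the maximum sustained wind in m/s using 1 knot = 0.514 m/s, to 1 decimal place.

60.5 m/s

ΔP = 1010 − 887 = 123 mb.
V ≈ 5.65 × 123^0.631 = 5.65 × 20.832 ≈ 117.701 kt.
117.701 × 0.514 ≈ 60.50 m/s → 60.5 m/s.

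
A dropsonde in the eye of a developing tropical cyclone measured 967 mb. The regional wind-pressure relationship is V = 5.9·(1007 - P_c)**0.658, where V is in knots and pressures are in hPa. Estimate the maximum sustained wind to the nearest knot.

ΔP = 1007 − 967 = 40 mb.
40^0.658 ≈ 11.328.
V ≈ 5.9 × 11.328 ≈ 66.8 kt.

67 kt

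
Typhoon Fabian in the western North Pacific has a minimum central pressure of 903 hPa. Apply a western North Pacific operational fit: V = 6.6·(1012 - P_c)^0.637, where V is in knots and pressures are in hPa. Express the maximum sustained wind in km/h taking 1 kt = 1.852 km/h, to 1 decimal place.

ΔP = 1012 − 903 = 109 hPa.
V ≈ 6.6 × 109^0.637 = 6.6 × 19.854 ≈ 131.034 kt.
131.034 × 1.852 ≈ 242.68 km/h → 242.7 km/h.

242.7 km/h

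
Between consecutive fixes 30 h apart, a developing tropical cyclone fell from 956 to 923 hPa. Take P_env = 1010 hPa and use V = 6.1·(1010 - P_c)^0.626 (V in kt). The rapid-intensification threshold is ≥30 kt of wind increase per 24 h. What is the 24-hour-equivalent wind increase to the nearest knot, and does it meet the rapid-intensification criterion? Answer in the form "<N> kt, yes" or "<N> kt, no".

V₁: ΔP = 54, V ≈ 6.1 × 54^0.626 ≈ 74.10 kt.
V₂: ΔP = 87, V ≈ 6.1 × 87^0.626 ≈ 99.88 kt.
ΔV over 30 h = 25.78 kt → 24 h equivalent = 25.78 × 24/30 ≈ 20.62 kt.
21 kt < 30 kt ⇒ not rapid intensification.

21 kt, no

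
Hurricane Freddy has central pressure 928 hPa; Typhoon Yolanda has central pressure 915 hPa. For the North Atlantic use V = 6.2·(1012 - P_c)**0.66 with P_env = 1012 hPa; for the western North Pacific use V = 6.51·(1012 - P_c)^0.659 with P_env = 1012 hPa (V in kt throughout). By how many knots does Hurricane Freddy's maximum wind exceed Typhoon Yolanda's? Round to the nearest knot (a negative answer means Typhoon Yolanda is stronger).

-17 kt

Hurricane Freddy: ΔP = 84; V ≈ 6.2 × 84^0.66 ≈ 115.46 kt.
Typhoon Yolanda: ΔP = 97; V ≈ 6.51 × 97^0.659 ≈ 132.70 kt.
Difference ≈ 115.46 − 132.70 = -17.24 → -17 kt.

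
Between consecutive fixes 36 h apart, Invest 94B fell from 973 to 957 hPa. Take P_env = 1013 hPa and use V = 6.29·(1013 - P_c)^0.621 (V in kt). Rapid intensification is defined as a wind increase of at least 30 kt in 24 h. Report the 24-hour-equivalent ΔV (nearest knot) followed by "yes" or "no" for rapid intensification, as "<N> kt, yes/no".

V₁: ΔP = 40, V ≈ 6.29 × 40^0.621 ≈ 62.16 kt.
V₂: ΔP = 56, V ≈ 6.29 × 56^0.621 ≈ 76.61 kt.
ΔV over 36 h = 14.45 kt → 24 h equivalent = 14.45 × 24/36 ≈ 9.63 kt.
10 kt < 30 kt ⇒ not rapid intensification.

10 kt, no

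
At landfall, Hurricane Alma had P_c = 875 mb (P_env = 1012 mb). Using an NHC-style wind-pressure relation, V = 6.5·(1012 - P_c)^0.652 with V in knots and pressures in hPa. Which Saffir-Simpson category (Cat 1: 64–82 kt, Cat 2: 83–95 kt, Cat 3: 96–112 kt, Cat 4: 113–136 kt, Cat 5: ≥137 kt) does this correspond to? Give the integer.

ΔP = 1012 − 875 = 137 mb.
V ≈ 6.5 × 137^0.652 = 6.5 × 24.73 ≈ 161 kt.
161 kt falls in the Category 5 band.

5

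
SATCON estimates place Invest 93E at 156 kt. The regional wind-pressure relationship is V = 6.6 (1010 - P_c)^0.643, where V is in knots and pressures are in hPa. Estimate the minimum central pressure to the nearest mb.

873 mb

ΔP = (V / 6.6)^(1/0.643) = (156/6.6)^1.555.
156/6.6 = 23.636; 23.636^1.555 ≈ 136.84 mb.
P_c = 1010 − 136.84 = 873.16 ≈ 873 mb.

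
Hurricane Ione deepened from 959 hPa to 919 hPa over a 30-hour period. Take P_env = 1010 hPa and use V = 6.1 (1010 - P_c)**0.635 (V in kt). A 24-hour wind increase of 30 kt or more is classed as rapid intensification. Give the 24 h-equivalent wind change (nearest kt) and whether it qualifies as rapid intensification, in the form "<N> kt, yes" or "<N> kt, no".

26 kt, no

V₁: ΔP = 51, V ≈ 6.1 × 51^0.635 ≈ 74.07 kt.
V₂: ΔP = 91, V ≈ 6.1 × 91^0.635 ≈ 106.98 kt.
ΔV over 30 h = 32.91 kt → 24 h equivalent = 32.91 × 24/30 ≈ 26.33 kt.
26 kt < 30 kt ⇒ not rapid intensification.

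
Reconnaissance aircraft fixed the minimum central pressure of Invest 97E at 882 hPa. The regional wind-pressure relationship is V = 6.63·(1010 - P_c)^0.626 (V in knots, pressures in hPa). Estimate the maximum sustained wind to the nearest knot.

ΔP = 1010 − 882 = 128 hPa.
128^0.626 ≈ 20.850.
V ≈ 6.63 × 20.850 ≈ 138.2 kt.

138 kt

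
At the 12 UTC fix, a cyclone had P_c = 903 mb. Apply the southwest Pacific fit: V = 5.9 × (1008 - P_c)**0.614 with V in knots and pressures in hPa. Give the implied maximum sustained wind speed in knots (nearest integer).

103 kt

ΔP = 1008 − 903 = 105 mb.
105^0.614 ≈ 17.418.
V ≈ 5.9 × 17.418 ≈ 102.8 kt.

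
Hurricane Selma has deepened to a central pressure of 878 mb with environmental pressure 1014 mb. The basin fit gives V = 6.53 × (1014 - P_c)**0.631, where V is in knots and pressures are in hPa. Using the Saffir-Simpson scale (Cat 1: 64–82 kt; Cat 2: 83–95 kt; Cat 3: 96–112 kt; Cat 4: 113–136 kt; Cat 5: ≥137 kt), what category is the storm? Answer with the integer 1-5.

5

ΔP = 1014 − 878 = 136 mb.
V ≈ 6.53 × 136^0.631 = 6.53 × 22.20 ≈ 145 kt.
145 kt falls in the Category 5 band.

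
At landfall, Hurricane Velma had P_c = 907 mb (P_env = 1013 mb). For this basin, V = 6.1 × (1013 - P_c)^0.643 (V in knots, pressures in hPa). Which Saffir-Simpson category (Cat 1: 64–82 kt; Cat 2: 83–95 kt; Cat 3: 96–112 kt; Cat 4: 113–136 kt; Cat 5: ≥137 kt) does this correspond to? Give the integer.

4

ΔP = 1013 − 907 = 106 mb.
V ≈ 6.1 × 106^0.643 = 6.1 × 20.06 ≈ 122 kt.
122 kt falls in the Category 4 band.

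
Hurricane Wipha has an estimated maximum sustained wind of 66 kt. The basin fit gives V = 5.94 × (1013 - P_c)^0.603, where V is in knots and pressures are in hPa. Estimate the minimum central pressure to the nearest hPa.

959 hPa

ΔP = (V / 5.94)^(1/0.603) = (66/5.94)^1.658.
66/5.94 = 11.111; 11.111^1.658 ≈ 54.23 hPa.
P_c = 1013 − 54.23 = 958.77 ≈ 959 hPa.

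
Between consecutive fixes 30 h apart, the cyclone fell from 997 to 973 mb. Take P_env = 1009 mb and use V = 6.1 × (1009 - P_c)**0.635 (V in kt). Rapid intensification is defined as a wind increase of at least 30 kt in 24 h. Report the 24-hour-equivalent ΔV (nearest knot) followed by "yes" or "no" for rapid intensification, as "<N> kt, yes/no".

24 kt, no

V₁: ΔP = 12, V ≈ 6.1 × 12^0.635 ≈ 29.55 kt.
V₂: ΔP = 36, V ≈ 6.1 × 36^0.635 ≈ 59.37 kt.
ΔV over 30 h = 29.82 kt → 24 h equivalent = 29.82 × 24/30 ≈ 23.86 kt.
24 kt < 30 kt ⇒ not rapid intensification.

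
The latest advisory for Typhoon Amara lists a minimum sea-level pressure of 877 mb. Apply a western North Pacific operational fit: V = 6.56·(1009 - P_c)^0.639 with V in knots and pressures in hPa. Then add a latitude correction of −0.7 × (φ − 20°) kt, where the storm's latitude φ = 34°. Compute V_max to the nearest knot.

139 kt

ΔP = 1009 − 877 = 132 mb.
132^0.639 ≈ 22.649.
V ≈ 6.56 × 22.649 ≈ 148.6 kt.
Latitude correction: −0.7 × (34 − 20) = -9.8 kt.
Corrected V ≈ 138.8 kt → 139 kt.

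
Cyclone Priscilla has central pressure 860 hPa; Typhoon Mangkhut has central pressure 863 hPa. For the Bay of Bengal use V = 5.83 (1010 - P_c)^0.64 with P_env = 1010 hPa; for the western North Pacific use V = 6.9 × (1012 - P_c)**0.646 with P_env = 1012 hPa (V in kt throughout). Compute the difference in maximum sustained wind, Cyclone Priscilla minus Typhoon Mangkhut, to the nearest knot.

-31 kt

Cyclone Priscilla: ΔP = 150; V ≈ 5.83 × 150^0.64 ≈ 144.00 kt.
Typhoon Mangkhut: ΔP = 149; V ≈ 6.9 × 149^0.646 ≈ 174.87 kt.
Difference ≈ 144.00 − 174.87 = -30.87 → -31 kt.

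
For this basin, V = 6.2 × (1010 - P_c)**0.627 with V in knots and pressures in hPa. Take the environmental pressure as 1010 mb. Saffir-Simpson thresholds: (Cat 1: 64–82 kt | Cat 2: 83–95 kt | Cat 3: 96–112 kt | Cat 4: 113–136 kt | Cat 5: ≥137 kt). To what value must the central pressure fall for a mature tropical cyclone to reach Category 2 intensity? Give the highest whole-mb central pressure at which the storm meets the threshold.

Category 2 begins at V = 83 kt.
Required ΔP = (83/6.2)^(1/0.627) = 13.387^1.595 ≈ 62.65 mb.
P_c ≤ 1010 − 62.65 = 947.35, so the highest integer P_c is 947 mb.

947 mb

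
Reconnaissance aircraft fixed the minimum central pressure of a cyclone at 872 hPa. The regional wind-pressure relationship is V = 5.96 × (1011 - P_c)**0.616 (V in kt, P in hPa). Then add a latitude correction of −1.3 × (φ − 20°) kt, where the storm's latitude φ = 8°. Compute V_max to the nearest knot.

ΔP = 1011 − 872 = 139 hPa.
139^0.616 ≈ 20.898.
V ≈ 5.96 × 20.898 ≈ 124.5 kt.
Latitude correction: −1.3 × (8 − 20) = 15.6 kt.
Corrected V ≈ 140.1 kt → 140 kt.

140 kt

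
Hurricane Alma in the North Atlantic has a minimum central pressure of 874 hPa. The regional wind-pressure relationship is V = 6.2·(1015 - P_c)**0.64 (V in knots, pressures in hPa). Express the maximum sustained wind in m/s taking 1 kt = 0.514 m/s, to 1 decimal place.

75.7 m/s

ΔP = 1015 − 874 = 141 hPa.
V ≈ 6.2 × 141^0.64 = 6.2 × 23.741 ≈ 147.195 kt.
147.195 × 0.514 ≈ 75.66 m/s → 75.7 m/s.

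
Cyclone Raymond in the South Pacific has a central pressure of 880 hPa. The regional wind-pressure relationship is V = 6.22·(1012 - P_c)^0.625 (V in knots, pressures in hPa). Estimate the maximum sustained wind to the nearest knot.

132 kt

ΔP = 1012 − 880 = 132 hPa.
132^0.625 ≈ 21.152.
V ≈ 6.22 × 21.152 ≈ 131.6 kt.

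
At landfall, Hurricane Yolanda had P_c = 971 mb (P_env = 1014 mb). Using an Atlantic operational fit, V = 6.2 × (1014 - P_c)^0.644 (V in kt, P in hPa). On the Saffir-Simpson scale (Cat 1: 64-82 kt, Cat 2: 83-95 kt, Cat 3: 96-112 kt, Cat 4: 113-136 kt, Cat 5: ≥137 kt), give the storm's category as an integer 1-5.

1

ΔP = 1014 − 971 = 43 mb.
V ≈ 6.2 × 43^0.644 = 6.2 × 11.27 ≈ 70 kt.
70 kt falls in the Category 1 band.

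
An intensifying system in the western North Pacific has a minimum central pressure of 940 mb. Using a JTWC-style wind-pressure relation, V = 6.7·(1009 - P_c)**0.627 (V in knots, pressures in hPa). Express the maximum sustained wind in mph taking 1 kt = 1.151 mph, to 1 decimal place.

ΔP = 1009 − 940 = 69 mb.
V ≈ 6.7 × 69^0.627 = 6.7 × 14.222 ≈ 95.287 kt.
95.287 × 1.151 ≈ 109.68 mph → 109.7 mph.

109.7 mph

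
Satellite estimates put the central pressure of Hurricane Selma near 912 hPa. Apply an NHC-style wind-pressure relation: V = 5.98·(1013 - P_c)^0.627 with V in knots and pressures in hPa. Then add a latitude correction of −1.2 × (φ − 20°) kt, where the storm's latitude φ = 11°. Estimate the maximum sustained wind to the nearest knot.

ΔP = 1013 − 912 = 101 hPa.
101^0.627 ≈ 18.060.
V ≈ 5.98 × 18.060 ≈ 108.0 kt.
Latitude correction: −1.2 × (11 − 20) = 10.8 kt.
Corrected V ≈ 118.8 kt → 119 kt.

119 kt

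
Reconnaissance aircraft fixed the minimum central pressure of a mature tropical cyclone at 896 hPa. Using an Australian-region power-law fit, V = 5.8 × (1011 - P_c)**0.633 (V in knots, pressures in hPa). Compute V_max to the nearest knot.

ΔP = 1011 − 896 = 115 hPa.
115^0.633 ≈ 20.157.
V ≈ 5.8 × 20.157 ≈ 116.9 kt.

117 kt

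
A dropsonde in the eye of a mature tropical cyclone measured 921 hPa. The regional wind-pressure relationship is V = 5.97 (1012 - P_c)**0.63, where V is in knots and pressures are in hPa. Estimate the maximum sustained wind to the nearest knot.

ΔP = 1012 − 921 = 91 hPa.
91^0.63 ≈ 17.147.
V ≈ 5.97 × 17.147 ≈ 102.4 kt.

102 kt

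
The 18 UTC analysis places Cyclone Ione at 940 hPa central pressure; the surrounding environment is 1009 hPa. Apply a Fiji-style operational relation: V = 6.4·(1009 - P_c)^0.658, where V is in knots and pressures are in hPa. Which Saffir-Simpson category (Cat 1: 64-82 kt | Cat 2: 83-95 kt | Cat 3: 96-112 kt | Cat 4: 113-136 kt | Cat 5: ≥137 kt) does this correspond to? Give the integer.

3

ΔP = 1009 − 940 = 69 hPa.
V ≈ 6.4 × 69^0.658 = 6.4 × 16.22 ≈ 104 kt.
104 kt falls in the Category 3 band.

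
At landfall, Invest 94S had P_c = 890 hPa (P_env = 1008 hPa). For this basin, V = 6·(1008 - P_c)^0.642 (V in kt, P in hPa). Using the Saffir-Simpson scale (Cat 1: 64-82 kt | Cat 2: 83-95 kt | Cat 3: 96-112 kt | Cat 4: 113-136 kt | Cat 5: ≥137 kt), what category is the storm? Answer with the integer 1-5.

ΔP = 1008 − 890 = 118 hPa.
V ≈ 6 × 118^0.642 = 6 × 21.39 ≈ 128 kt.
128 kt falls in the Category 4 band.

4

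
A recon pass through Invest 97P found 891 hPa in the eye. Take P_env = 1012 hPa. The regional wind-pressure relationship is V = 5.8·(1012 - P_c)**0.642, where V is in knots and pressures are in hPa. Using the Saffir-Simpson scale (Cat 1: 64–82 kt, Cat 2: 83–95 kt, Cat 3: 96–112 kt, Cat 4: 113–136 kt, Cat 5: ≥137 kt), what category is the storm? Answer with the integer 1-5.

ΔP = 1012 − 891 = 121 hPa.
V ≈ 5.8 × 121^0.642 = 5.8 × 21.73 ≈ 126 kt.
126 kt falls in the Category 4 band.

4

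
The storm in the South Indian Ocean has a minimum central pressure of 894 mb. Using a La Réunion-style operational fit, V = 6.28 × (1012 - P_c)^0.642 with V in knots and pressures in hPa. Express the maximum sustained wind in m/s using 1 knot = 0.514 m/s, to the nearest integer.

ΔP = 1012 − 894 = 118 mb.
V ≈ 6.28 × 118^0.642 = 6.28 × 21.387 ≈ 134.310 kt.
134.310 × 0.514 ≈ 69.04 m/s → 69 m/s.

69 m/s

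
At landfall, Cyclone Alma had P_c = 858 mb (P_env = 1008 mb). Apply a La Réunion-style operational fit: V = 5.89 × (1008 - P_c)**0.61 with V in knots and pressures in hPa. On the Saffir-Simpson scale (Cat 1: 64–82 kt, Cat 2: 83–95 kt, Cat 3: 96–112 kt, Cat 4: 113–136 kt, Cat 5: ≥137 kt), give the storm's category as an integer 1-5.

4

ΔP = 1008 − 858 = 150 mb.
V ≈ 5.89 × 150^0.61 = 5.89 × 21.25 ≈ 125 kt.
125 kt falls in the Category 4 band.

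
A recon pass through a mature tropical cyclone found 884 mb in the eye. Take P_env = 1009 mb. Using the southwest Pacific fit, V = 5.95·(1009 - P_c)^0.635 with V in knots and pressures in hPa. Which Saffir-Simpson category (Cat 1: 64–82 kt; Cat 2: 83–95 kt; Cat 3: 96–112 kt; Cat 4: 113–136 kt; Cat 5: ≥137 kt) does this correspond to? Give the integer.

4

ΔP = 1009 − 884 = 125 mb.
V ≈ 5.95 × 125^0.635 = 5.95 × 21.46 ≈ 128 kt.
128 kt falls in the Category 4 band.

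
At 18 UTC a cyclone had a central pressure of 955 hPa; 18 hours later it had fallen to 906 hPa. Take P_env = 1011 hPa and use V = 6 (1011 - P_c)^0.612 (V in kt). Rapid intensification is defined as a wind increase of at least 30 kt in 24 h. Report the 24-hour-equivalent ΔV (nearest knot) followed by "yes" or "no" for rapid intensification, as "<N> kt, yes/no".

44 kt, yes

V₁: ΔP = 56, V ≈ 6 × 56^0.612 ≈ 70.48 kt.
V₂: ΔP = 105, V ≈ 6 × 105^0.612 ≈ 103.54 kt.
ΔV over 18 h = 33.06 kt → 24 h equivalent = 33.06 × 24/18 ≈ 44.08 kt.
44 kt ≥ 30 kt ⇒ rapid intensification.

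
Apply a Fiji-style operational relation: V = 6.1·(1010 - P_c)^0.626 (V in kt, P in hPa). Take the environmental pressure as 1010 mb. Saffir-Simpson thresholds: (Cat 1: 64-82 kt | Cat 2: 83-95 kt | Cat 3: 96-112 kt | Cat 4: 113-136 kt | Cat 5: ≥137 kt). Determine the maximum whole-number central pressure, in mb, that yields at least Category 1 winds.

Category 1 begins at V = 64 kt.
Required ΔP = (64/6.1)^(1/0.626) = 10.492^1.597 ≈ 42.73 mb.
P_c ≤ 1010 − 42.73 = 967.27, so the highest integer P_c is 967 mb.

967 mb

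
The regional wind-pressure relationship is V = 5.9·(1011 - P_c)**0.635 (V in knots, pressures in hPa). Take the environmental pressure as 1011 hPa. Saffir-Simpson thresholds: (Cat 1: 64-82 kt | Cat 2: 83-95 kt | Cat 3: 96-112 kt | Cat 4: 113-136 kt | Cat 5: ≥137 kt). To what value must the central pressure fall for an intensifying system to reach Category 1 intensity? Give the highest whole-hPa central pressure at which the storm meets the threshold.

968 hPa

Category 1 begins at V = 64 kt.
Required ΔP = (64/5.9)^(1/0.635) = 10.847^1.575 ≈ 42.70 hPa.
P_c ≤ 1011 − 42.70 = 968.30, so the highest integer P_c is 968 hPa.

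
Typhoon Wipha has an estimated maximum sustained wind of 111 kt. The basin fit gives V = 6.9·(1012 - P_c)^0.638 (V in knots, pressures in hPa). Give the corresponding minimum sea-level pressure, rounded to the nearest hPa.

934 hPa

ΔP = (V / 6.9)^(1/0.638) = (111/6.9)^1.567.
111/6.9 = 16.087; 16.087^1.567 ≈ 77.81 hPa.
P_c = 1012 − 77.81 = 934.19 ≈ 934 hPa.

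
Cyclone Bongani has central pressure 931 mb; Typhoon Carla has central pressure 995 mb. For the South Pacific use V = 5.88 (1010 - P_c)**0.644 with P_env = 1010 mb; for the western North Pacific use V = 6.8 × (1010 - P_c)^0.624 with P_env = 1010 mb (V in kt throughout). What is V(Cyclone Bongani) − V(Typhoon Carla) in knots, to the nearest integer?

Cyclone Bongani: ΔP = 79; V ≈ 5.88 × 79^0.644 ≈ 98.05 kt.
Typhoon Carla: ΔP = 15; V ≈ 6.8 × 15^0.624 ≈ 36.85 kt.
Difference ≈ 98.05 − 36.85 = 61.20 → 61 kt.

61 kt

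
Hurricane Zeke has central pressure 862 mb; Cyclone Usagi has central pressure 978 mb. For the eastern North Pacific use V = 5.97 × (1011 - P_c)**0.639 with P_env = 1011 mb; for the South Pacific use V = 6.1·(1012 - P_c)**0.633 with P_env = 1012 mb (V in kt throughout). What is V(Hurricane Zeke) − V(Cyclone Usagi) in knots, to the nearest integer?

89 kt

Hurricane Zeke: ΔP = 149; V ≈ 5.97 × 149^0.639 ≈ 146.10 kt.
Cyclone Usagi: ΔP = 34; V ≈ 6.1 × 34^0.633 ≈ 56.85 kt.
Difference ≈ 146.10 − 56.85 = 89.25 → 89 kt.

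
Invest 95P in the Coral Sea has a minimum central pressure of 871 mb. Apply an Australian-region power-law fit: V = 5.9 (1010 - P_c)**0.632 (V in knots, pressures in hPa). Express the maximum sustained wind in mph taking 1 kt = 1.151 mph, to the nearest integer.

ΔP = 1010 − 871 = 139 mb.
V ≈ 5.9 × 139^0.632 = 5.9 × 22.614 ≈ 133.425 kt.
133.425 × 1.151 ≈ 153.57 mph → 154 mph.

154 mph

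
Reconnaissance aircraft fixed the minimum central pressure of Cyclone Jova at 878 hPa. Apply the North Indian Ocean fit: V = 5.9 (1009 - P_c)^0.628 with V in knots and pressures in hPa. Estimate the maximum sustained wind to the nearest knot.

126 kt

ΔP = 1009 − 878 = 131 hPa.
131^0.628 ≈ 21.362.
V ≈ 5.9 × 21.362 ≈ 126.0 kt.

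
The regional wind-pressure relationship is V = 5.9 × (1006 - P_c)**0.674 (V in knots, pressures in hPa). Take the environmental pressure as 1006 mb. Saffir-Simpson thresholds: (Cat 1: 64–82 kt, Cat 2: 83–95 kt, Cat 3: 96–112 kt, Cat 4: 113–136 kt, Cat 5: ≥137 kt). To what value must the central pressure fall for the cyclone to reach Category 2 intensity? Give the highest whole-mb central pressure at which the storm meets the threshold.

955 mb

Category 2 begins at V = 83 kt.
Required ΔP = (83/5.9)^(1/0.674) = 14.068^1.484 ≈ 50.54 mb.
P_c ≤ 1006 − 50.54 = 955.46, so the highest integer P_c is 955 mb.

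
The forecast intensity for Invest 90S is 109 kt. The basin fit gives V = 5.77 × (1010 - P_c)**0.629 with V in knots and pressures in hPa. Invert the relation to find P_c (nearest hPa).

ΔP = (V / 5.77)^(1/0.629) = (109/5.77)^1.590.
109/5.77 = 18.891; 18.891^1.590 ≈ 106.91 hPa.
P_c = 1010 − 106.91 = 903.09 ≈ 903 hPa.

903 hPa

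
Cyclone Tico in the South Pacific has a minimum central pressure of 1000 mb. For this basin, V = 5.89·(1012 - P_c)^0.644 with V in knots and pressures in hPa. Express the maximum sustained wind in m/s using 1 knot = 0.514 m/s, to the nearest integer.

ΔP = 1012 − 1000 = 12 mb.
V ≈ 5.89 × 12^0.644 = 5.89 × 4.954 ≈ 29.182 kt.
29.182 × 0.514 ≈ 15.00 m/s → 15 m/s.

15 m/s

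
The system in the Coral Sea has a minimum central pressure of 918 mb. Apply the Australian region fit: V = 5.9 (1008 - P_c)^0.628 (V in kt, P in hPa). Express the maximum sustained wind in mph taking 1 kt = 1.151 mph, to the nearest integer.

115 mph

ΔP = 1008 − 918 = 90 mb.
V ≈ 5.9 × 90^0.628 = 5.9 × 16.876 ≈ 99.567 kt.
99.567 × 1.151 ≈ 114.60 mph → 115 mph.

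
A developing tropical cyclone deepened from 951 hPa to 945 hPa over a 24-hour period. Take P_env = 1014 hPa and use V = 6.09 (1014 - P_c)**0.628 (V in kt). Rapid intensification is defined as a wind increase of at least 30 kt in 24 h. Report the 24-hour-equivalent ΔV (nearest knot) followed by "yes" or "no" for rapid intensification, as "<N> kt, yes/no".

V₁: ΔP = 63, V ≈ 6.09 × 63^0.628 ≈ 82.15 kt.
V₂: ΔP = 69, V ≈ 6.09 × 69^0.628 ≈ 86.98 kt.
ΔV over 24 h = 4.83 kt → 24 h equivalent = 4.83 × 24/24 ≈ 4.83 kt.
5 kt < 30 kt ⇒ not rapid intensification.

5 kt, no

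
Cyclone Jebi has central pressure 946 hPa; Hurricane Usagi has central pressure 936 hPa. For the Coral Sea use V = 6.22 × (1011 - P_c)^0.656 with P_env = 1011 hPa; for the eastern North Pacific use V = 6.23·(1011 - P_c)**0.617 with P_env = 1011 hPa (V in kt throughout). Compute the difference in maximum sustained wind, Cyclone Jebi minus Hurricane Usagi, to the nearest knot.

Cyclone Jebi: ΔP = 65; V ≈ 6.22 × 65^0.656 ≈ 96.17 kt.
Hurricane Usagi: ΔP = 75; V ≈ 6.23 × 75^0.617 ≈ 89.41 kt.
Difference ≈ 96.17 − 89.41 = 6.76 → 7 kt.

7 kt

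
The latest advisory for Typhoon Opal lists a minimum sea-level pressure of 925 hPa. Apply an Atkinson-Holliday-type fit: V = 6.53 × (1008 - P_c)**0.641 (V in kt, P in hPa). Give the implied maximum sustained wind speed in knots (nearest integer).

111 kt

ΔP = 1008 − 925 = 83 hPa.
83^0.641 ≈ 16.987.
V ≈ 6.53 × 16.987 ≈ 110.9 kt.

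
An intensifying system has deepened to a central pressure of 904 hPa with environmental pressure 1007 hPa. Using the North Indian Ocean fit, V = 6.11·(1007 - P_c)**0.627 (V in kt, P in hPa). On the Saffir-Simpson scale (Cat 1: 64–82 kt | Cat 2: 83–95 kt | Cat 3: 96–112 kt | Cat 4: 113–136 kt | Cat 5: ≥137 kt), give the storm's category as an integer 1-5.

3

ΔP = 1007 − 904 = 103 hPa.
V ≈ 6.11 × 103^0.627 = 6.11 × 18.28 ≈ 112 kt.
112 kt falls in the Category 3 band.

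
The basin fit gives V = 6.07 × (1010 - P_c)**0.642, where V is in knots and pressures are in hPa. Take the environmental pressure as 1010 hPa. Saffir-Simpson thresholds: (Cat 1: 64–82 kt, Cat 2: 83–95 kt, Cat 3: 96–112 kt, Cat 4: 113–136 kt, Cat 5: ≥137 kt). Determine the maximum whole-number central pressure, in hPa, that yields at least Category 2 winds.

951 hPa

Category 2 begins at V = 83 kt.
Required ΔP = (83/6.07)^(1/0.642) = 13.674^1.558 ≈ 58.79 hPa.
P_c ≤ 1010 − 58.79 = 951.21, so the highest integer P_c is 951 hPa.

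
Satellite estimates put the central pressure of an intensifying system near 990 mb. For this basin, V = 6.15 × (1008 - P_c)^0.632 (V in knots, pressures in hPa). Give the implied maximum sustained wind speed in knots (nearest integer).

38 kt

ΔP = 1008 − 990 = 18 mb.
18^0.632 ≈ 6.213.
V ≈ 6.15 × 6.213 ≈ 38.2 kt.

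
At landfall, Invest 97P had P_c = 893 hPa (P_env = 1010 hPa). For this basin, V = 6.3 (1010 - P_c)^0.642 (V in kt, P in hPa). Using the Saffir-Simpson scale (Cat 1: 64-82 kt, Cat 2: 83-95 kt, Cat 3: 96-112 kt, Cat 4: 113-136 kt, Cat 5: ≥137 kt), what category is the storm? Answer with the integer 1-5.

ΔP = 1010 − 893 = 117 hPa.
V ≈ 6.3 × 117^0.642 = 6.3 × 21.27 ≈ 134 kt.
134 kt falls in the Category 4 band.

4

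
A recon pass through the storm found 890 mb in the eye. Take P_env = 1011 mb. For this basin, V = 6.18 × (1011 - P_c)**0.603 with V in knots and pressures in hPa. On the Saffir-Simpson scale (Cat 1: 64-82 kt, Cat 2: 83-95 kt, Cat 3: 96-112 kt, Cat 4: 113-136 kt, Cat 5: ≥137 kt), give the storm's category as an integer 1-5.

3

ΔP = 1011 − 890 = 121 mb.
V ≈ 6.18 × 121^0.603 = 6.18 × 18.03 ≈ 111 kt.
111 kt falls in the Category 3 band.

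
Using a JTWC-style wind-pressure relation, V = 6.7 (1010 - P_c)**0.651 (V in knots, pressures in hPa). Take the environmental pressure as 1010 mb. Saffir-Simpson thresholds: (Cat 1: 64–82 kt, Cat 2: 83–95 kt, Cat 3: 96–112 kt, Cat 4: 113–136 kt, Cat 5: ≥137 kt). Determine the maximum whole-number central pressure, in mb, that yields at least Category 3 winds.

Category 3 begins at V = 96 kt.
Required ΔP = (96/6.7)^(1/0.651) = 14.328^1.536 ≈ 59.71 mb.
P_c ≤ 1010 − 59.71 = 950.29, so the highest integer P_c is 950 mb.

950 mb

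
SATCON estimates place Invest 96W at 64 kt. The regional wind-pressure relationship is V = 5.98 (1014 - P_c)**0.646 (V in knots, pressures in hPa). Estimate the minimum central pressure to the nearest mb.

ΔP = (V / 5.98)^(1/0.646) = (64/5.98)^1.548.
64/5.98 = 10.702; 10.702^1.548 ≈ 39.23 mb.
P_c = 1014 − 39.23 = 974.77 ≈ 975 mb.

975 mb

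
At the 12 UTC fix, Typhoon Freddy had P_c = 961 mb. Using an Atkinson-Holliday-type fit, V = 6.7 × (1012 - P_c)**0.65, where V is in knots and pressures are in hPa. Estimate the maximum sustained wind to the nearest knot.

ΔP = 1012 − 961 = 51 mb.
51^0.65 ≈ 12.880.
V ≈ 6.7 × 12.880 ≈ 86.3 kt.

86 kt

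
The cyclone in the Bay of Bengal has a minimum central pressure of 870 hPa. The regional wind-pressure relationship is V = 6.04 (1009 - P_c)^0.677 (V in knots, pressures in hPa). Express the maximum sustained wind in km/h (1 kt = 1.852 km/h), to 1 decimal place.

ΔP = 1009 − 870 = 139 hPa.
V ≈ 6.04 × 139^0.677 = 6.04 × 28.237 ≈ 170.552 kt.
170.552 × 1.852 ≈ 315.86 km/h → 315.9 km/h.

315.9 km/h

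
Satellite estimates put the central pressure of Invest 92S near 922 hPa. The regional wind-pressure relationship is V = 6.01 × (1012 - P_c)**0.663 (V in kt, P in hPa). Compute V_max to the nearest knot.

119 kt

ΔP = 1012 − 922 = 90 hPa.
90^0.663 ≈ 19.754.
V ≈ 6.01 × 19.754 ≈ 118.7 kt.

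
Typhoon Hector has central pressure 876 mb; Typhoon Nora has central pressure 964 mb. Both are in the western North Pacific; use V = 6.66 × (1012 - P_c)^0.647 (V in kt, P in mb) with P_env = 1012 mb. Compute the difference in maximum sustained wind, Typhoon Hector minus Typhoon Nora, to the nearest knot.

78 kt

Typhoon Hector: ΔP = 136; V ≈ 6.66 × 136^0.647 ≈ 159.91 kt.
Typhoon Nora: ΔP = 48; V ≈ 6.66 × 48^0.647 ≈ 81.51 kt.
Difference ≈ 159.91 − 81.51 = 78.40 → 78 kt.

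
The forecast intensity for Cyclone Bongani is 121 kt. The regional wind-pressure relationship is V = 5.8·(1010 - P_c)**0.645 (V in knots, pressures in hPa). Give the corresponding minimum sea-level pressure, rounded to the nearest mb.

899 mb

ΔP = (V / 5.8)^(1/0.645) = (121/5.8)^1.550.
121/5.8 = 20.862; 20.862^1.550 ≈ 111.05 mb.
P_c = 1010 − 111.05 = 898.95 ≈ 899 mb.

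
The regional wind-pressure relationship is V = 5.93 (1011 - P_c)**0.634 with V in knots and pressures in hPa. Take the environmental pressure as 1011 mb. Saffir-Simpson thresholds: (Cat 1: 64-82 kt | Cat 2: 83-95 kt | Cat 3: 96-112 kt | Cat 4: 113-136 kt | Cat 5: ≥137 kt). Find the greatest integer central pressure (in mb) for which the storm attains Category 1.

968 mb

Category 1 begins at V = 64 kt.
Required ΔP = (64/5.93)^(1/0.634) = 10.793^1.577 ≈ 42.61 mb.
P_c ≤ 1011 − 42.61 = 968.39, so the highest integer P_c is 968 mb.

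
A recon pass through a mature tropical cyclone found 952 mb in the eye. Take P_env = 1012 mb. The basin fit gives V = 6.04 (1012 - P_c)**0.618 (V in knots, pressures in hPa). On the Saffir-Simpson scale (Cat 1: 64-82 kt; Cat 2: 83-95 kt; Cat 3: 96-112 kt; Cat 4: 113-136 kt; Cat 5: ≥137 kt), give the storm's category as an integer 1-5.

ΔP = 1012 − 952 = 60 mb.
V ≈ 6.04 × 60^0.618 = 6.04 × 12.56 ≈ 76 kt.
76 kt falls in the Category 1 band.

1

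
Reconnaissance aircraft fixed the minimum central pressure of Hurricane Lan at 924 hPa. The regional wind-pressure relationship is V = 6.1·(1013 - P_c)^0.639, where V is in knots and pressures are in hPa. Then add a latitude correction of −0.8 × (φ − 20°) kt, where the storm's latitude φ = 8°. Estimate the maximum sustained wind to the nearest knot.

ΔP = 1013 − 924 = 89 hPa.
89^0.639 ≈ 17.606.
V ≈ 6.1 × 17.606 ≈ 107.4 kt.
Latitude correction: −0.8 × (8 − 20) = 9.6 kt.
Corrected V ≈ 117 kt → 117 kt.

117 kt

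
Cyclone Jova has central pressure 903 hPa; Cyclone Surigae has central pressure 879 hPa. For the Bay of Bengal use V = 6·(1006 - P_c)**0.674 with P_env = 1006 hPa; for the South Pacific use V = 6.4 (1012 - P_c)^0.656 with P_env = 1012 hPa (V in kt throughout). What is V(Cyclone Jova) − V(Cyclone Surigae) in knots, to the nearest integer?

-22 kt

Cyclone Jova: ΔP = 103; V ≈ 6 × 103^0.674 ≈ 136.40 kt.
Cyclone Surigae: ΔP = 133; V ≈ 6.4 × 133^0.656 ≈ 158.28 kt.
Difference ≈ 136.40 − 158.28 = -21.88 → -22 kt.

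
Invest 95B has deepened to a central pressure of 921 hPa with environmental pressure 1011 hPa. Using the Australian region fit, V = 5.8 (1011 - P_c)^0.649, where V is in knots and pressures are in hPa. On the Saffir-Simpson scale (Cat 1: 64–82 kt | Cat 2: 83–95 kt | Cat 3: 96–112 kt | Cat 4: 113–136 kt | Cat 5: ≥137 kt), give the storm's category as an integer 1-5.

3

ΔP = 1011 − 921 = 90 hPa.
V ≈ 5.8 × 90^0.649 = 5.8 × 18.55 ≈ 108 kt.
108 kt falls in the Category 3 band.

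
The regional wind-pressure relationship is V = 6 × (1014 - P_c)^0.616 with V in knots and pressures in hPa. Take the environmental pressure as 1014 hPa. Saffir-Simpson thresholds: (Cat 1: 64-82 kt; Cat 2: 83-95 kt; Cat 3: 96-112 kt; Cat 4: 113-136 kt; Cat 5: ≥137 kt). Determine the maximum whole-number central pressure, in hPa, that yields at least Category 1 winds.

967 hPa

Category 1 begins at V = 64 kt.
Required ΔP = (64/6)^(1/0.616) = 10.667^1.623 ≈ 46.65 hPa.
P_c ≤ 1014 − 46.65 = 967.35, so the highest integer P_c is 967 hPa.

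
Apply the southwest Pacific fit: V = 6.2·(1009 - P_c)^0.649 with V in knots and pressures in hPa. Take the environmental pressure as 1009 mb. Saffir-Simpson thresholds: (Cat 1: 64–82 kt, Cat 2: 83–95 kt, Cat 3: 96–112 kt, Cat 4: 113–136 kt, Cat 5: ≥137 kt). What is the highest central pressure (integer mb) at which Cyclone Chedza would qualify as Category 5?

891 mb

Category 5 begins at V = 137 kt.
Required ΔP = (137/6.2)^(1/0.649) = 22.097^1.541 ≈ 117.87 mb.
P_c ≤ 1009 − 117.87 = 891.13, so the highest integer P_c is 891 mb.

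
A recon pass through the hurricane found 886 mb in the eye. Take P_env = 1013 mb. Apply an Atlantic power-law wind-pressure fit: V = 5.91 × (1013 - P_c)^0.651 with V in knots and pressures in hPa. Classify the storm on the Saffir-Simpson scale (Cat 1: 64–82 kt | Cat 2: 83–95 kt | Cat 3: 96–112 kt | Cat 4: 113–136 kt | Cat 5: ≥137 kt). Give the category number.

ΔP = 1013 − 886 = 127 mb.
V ≈ 5.91 × 127^0.651 = 5.91 × 23.42 ≈ 138 kt.
138 kt falls in the Category 5 band.

5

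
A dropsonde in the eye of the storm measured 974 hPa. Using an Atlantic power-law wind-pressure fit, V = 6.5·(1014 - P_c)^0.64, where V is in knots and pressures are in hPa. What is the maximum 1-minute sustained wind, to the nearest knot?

ΔP = 1014 − 974 = 40 hPa.
40^0.64 ≈ 10.600.
V ≈ 6.5 × 10.600 ≈ 68.9 kt.

69 kt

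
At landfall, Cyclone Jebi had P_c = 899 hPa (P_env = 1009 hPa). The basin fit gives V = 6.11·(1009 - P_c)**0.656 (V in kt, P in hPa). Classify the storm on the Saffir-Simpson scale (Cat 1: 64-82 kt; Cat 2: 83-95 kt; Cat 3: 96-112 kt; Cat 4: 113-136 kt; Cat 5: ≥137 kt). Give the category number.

ΔP = 1009 − 899 = 110 hPa.
V ≈ 6.11 × 110^0.656 = 6.11 × 21.84 ≈ 133 kt.
133 kt falls in the Category 4 band.

4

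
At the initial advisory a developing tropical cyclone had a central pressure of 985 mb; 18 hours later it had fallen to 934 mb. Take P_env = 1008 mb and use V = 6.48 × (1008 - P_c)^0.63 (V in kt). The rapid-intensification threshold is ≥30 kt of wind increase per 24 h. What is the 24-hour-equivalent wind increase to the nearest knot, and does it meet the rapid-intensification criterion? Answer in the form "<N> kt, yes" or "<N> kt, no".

V₁: ΔP = 23, V ≈ 6.48 × 23^0.63 ≈ 46.72 kt.
V₂: ΔP = 74, V ≈ 6.48 × 74^0.63 ≈ 97.54 kt.
ΔV over 18 h = 50.82 kt → 24 h equivalent = 50.82 × 24/18 ≈ 67.76 kt.
68 kt ≥ 30 kt ⇒ rapid intensification.

68 kt, yes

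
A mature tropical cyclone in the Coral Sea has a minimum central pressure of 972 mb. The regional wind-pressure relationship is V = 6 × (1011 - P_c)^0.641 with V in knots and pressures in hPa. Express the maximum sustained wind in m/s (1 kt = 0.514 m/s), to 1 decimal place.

32.3 m/s

ΔP = 1011 − 972 = 39 mb.
V ≈ 6 × 39^0.641 = 6 × 10.468 ≈ 62.809 kt.
62.809 × 0.514 ≈ 32.28 m/s → 32.3 m/s.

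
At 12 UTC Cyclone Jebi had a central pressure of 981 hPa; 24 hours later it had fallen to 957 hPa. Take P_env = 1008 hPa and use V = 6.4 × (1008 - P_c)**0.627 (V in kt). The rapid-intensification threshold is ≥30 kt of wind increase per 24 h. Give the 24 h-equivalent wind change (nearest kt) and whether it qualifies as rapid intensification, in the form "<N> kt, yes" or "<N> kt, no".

V₁: ΔP = 27, V ≈ 6.4 × 27^0.627 ≈ 50.54 kt.
V₂: ΔP = 51, V ≈ 6.4 × 51^0.627 ≈ 75.31 kt.
ΔV over 24 h = 24.77 kt → 24 h equivalent = 24.77 × 24/24 ≈ 24.77 kt.
25 kt < 30 kt ⇒ not rapid intensification.

25 kt, no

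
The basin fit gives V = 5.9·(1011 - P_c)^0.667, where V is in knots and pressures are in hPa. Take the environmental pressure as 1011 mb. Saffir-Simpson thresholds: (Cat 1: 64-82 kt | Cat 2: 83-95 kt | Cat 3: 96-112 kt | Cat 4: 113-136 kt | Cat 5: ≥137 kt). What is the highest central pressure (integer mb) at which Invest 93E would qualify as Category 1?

975 mb

Category 1 begins at V = 64 kt.
Required ΔP = (64/5.9)^(1/0.667) = 10.847^1.499 ≈ 35.66 mb.
P_c ≤ 1011 − 35.66 = 975.34, so the highest integer P_c is 975 mb.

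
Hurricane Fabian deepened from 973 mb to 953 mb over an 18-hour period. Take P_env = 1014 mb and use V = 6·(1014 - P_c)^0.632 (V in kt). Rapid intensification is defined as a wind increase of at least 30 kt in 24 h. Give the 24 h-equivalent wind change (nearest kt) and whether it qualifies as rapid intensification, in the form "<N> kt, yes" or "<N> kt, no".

24 kt, no

V₁: ΔP = 41, V ≈ 6 × 41^0.632 ≈ 62.72 kt.
V₂: ΔP = 61, V ≈ 6 × 61^0.632 ≈ 80.63 kt.
ΔV over 18 h = 17.91 kt → 24 h equivalent = 17.91 × 24/18 ≈ 23.88 kt.
24 kt < 30 kt ⇒ not rapid intensification.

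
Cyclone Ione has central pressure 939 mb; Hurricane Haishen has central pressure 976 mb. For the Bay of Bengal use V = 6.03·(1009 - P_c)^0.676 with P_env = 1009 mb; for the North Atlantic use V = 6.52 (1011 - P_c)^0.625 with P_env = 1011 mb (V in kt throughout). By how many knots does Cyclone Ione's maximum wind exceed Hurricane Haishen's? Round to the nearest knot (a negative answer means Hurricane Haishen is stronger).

46 kt

Cyclone Ione: ΔP = 70; V ≈ 6.03 × 70^0.676 ≈ 106.56 kt.
Hurricane Haishen: ΔP = 35; V ≈ 6.52 × 35^0.625 ≈ 60.16 kt.
Difference ≈ 106.56 − 60.16 = 46.40 → 46 kt.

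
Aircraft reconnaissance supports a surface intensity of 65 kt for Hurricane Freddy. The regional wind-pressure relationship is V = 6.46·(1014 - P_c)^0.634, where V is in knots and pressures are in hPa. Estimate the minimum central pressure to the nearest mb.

976 mb

ΔP = (V / 6.46)^(1/0.634) = (65/6.46)^1.577.
65/6.46 = 10.062; 10.062^1.577 ≈ 38.15 mb.
P_c = 1014 − 38.15 = 975.85 ≈ 976 mb.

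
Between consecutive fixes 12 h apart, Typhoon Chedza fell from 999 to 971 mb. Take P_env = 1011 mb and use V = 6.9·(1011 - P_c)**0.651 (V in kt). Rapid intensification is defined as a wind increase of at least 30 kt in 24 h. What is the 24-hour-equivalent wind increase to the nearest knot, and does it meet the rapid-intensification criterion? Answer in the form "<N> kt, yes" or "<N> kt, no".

V₁: ΔP = 12, V ≈ 6.9 × 12^0.651 ≈ 34.79 kt.
V₂: ΔP = 40, V ≈ 6.9 × 40^0.651 ≈ 76.17 kt.
ΔV over 12 h = 41.38 kt → 24 h equivalent = 41.38 × 24/12 ≈ 82.76 kt.
83 kt ≥ 30 kt ⇒ rapid intensification.

83 kt, yes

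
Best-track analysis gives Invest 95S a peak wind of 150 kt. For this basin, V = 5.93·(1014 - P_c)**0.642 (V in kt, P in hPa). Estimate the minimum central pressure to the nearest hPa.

861 hPa

ΔP = (V / 5.93)^(1/0.642) = (150/5.93)^1.558.
150/5.93 = 25.295; 25.295^1.558 ≈ 153.26 hPa.
P_c = 1014 − 153.26 = 860.74 ≈ 861 hPa.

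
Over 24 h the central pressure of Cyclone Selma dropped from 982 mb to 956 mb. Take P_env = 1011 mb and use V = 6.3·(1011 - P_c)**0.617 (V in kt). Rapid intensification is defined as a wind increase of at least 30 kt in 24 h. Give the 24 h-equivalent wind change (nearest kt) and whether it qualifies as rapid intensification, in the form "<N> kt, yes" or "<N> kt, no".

V₁: ΔP = 29, V ≈ 6.3 × 29^0.617 ≈ 50.31 kt.
V₂: ΔP = 55, V ≈ 6.3 × 55^0.617 ≈ 74.67 kt.
ΔV over 24 h = 24.36 kt → 24 h equivalent = 24.36 × 24/24 ≈ 24.36 kt.
24 kt < 30 kt ⇒ not rapid intensification.

24 kt, no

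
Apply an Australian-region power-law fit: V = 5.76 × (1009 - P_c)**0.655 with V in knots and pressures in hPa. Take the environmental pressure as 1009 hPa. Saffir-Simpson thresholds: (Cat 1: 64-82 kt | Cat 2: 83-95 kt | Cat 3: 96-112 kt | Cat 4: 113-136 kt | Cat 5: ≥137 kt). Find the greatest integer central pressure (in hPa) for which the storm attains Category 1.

969 hPa

Category 1 begins at V = 64 kt.
Required ΔP = (64/5.76)^(1/0.655) = 11.111^1.527 ≈ 39.50 hPa.
P_c ≤ 1009 − 39.50 = 969.50, so the highest integer P_c is 969 hPa.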